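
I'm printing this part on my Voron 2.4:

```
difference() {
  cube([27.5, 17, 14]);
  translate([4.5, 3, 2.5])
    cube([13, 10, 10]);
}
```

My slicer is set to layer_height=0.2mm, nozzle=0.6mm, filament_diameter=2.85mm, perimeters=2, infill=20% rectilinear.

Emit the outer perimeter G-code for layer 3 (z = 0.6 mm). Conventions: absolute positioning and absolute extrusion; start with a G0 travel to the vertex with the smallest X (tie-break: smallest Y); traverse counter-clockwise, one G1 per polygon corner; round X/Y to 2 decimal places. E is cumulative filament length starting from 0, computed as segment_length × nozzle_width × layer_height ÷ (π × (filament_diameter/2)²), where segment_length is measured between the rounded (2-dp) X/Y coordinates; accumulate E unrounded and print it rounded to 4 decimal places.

G0 X0.00 Y0.00 Z0.60
G1 X27.50 Y0.00 E0.5173
G1 X27.50 Y17.00 E0.8371
G1 X0.00 Y17.00 E1.3544
G1 X0.00 Y0.00 E1.6741

At z = 0.6 mm: the cube (footprint 27.5×17) is included at this height; the cube at (4.5, 3) is absent (z outside [2.5, 12.5]); After the difference (first − rest): none of the subtracted shapes is present at this height, so the 27.5×17 cube is unchanged — 1 connected region. The outline is a single polygon with 4 vertices. Extrusion per mm of travel: 0.6 × 0.2 / (π × 1.425²) = 0.018811. Accumulating E over each segment gives final E = 1.6741.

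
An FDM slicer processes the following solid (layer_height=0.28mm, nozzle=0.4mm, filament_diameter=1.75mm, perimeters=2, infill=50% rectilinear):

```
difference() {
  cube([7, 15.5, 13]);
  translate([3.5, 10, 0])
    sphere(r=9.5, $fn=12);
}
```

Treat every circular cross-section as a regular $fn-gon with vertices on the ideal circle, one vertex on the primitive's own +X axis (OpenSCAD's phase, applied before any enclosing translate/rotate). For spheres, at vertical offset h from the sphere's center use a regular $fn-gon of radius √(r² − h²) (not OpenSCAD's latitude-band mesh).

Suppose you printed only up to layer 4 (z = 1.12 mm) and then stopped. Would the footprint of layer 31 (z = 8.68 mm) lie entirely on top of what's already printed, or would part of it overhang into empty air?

Compare the two slices. At z = 1.12: the cube (footprint 7×15.5) is included at this height (area 108.50 mm²); the sphere at (3.5, 10): section is a regular 12-gon, circumradius = √(r²−h²) = √(9.5²−1.12²) = 9.434 (area = (12/2)·9.434²·sin(360°/12) = 266.99 mm²); After the difference (first − rest): starting from the 7×15.5 cube (108.50 mm²), the r=9.5 sphere at (3.5, 10) partially overlaps it — only the 101.25 mm² overlap (of its 266.99 mm²) is removed, clipping the outline — area = 7.25 mm². At z = 8.68: the cube is present — its section is the full 7×15.5 rectangle (area 108.50 mm²); the r=9.5 sphere at (3.5, 10) slices to a regular 12-gon of circumradius 3.861 (√(r²−h²) with h=8.68 from center) (area = (12/2)·3.861²·sin(360°/12) = 44.72 mm²); Subtracting the remaining from the first: starting from the 7×15.5 cube (108.50 mm²), the r=9.5 sphere at (3.5, 10) partially overlaps it — only the 43.75 mm² overlap (of its 44.72 mm²) is removed, clipping the outline — area = 64.75 mm². Checking containment: at z = 8.68 the cross-section extends beyond the z = 1.12 cross-section by about 57.50 mm².

part overhangs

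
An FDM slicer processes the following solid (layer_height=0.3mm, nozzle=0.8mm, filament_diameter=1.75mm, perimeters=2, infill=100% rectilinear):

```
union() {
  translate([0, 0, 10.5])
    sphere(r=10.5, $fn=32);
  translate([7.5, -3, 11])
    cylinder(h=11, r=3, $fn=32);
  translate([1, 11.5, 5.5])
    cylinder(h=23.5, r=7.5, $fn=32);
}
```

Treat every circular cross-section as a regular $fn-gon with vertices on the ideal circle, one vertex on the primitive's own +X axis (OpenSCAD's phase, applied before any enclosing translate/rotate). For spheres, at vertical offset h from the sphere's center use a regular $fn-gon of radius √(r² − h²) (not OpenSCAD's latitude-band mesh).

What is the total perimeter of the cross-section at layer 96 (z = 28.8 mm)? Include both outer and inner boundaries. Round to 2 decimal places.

At z = 28.8 mm: the sphere does not reach this height (|z−center|=18.300 > r=10.5); the cylinder at (7.5, -3) is not intersected at this z (z outside [11, 22]); the r=7.5 cylinder at (1, 11.5) contributes a regular 32-gon of circumradius 7.5 (perimeter = 2·32·7.500·sin(180°/32) = 47.05 mm); Merging all regions: only the r=7.5 cylinder at (1, 11.5) is present, so the union is just that shape — boundary = 47.05 mm. Overall, the cross-section is a single solid region. Total boundary length (outer) = 47.05 mm.

47.05 mm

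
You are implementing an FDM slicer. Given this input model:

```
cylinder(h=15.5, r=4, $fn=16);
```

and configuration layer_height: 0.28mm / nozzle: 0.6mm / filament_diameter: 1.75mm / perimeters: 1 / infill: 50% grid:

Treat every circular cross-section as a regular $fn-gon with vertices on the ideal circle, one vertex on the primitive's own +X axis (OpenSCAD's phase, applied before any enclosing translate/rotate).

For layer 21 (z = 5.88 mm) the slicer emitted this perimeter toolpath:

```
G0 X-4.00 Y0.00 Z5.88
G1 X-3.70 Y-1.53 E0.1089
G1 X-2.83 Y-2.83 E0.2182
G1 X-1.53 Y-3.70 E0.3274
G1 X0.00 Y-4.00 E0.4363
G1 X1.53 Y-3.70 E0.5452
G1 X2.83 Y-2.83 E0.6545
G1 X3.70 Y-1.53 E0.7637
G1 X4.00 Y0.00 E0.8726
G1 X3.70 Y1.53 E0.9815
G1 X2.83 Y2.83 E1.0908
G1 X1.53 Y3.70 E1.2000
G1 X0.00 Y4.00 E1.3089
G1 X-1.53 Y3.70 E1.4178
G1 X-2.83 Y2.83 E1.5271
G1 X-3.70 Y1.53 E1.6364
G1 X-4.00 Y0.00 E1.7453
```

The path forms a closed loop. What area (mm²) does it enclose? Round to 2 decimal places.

49.04 mm²

Apply the shoelace formula to the sequence of (X, Y) vertices; enclosed area = 49.04 mm².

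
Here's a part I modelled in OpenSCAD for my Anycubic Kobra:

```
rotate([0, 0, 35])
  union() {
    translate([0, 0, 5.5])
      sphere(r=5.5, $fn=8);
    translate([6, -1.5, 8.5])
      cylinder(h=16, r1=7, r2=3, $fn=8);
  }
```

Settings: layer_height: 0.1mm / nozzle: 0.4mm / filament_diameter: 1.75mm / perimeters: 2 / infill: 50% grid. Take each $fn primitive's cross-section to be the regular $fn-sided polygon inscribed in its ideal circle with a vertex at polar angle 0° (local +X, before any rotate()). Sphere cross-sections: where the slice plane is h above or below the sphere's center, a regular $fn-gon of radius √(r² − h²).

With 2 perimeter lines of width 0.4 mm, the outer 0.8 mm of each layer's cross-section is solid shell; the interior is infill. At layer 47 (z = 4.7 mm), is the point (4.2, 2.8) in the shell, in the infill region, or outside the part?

At z = 4.7 mm: the r=5.5 sphere contributes a regular 8-gon of circumradius √(5.5²−0.8²) = 5.442; the cone at (6, -1.5) does not reach this height (z outside [8.5, 24.5]); Taking the union: only the r=5.5 sphere is present, so the union is just that shape — 1 connected region; (rotated 35° about Z; rotation is an isometry so areas/perimeters/island counts are preserved). Overall, the cross-section is a single solid region. Undo the 35° rotation: the query point maps to (5.046, -0.115) in the un-rotated model frame. The nearest boundary edge runs (3.85, -3.85)→(5.44, 0.00); distance from the point to it = 0.32 mm. The point is inside the cross-section, 0.32 mm from the nearest boundary — within the 0.8 mm shell band (2 × 0.4).

shell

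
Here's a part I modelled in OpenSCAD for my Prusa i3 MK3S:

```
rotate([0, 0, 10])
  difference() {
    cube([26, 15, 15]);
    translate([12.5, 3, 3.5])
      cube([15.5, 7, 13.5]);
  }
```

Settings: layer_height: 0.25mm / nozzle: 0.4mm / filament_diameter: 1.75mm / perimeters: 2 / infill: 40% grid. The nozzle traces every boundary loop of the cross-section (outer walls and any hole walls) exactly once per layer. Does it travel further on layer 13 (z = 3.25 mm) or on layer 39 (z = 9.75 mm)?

layer 39 (z = 9.75 mm)

Layer 13 (z = 3.25): the cube is present — its section is the full 26×15 rectangle (perimeter 82.00 mm); the cube at (12.5, 3) does not reach this height (z outside [3.5, 17]); Subtracting the remaining from the first: none of the subtracted shapes is present at this height, so the 26×15 cube is unchanged — boundary = 82.00 mm; (whole slice rotated 10° about Z — lengths, areas and connectivity unchanged). So its perimeter = 82.00 mm. Layer 39 (z = 9.75): the cube is present — its section is the full 26×15 rectangle (perimeter 82.00 mm); the cube at (12.5, 3) (footprint 15.5×7) is included at this height (perimeter 45.00 mm); After the difference (first − rest): starting from the 26×15 cube, the 15.5×7 cube at (12.5, 3) partially overlaps it — only the 94.50 mm² overlap (of its 108.50 mm²) is removed, clipping the outline — boundary = 109.00 mm; (rotated 10° about Z; rotation is an isometry so areas/perimeters/island counts are preserved). So its perimeter = 109.00 mm. Layer 39 is larger (109.00 vs 82.00 mm).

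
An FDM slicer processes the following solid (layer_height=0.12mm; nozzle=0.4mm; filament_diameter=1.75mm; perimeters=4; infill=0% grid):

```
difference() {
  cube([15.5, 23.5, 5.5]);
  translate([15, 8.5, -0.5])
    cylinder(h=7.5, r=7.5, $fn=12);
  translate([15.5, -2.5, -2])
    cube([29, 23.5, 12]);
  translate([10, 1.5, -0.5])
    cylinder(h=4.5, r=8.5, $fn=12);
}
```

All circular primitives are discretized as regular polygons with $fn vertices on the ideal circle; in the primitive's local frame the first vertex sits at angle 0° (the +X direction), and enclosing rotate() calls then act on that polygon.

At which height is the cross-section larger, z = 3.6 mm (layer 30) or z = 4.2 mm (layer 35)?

layer 35 (z = 4.2 mm)

Layer 30 (z = 3.6): the cube (footprint 15.5×23.5) is included at this height (area 364.25 mm²); the cylinder at (15, 8.5): section is a regular 12-gon, circumradius r=7.5 (area = (12/2)·7.500²·sin(360°/12) = 168.75 mm²); the cube at (15.5, -2.5) is present — its section is the full 29×23.5 rectangle (area 681.50 mm²); the r=8.5 cylinder at (10, 1.5) gives a regular 12-gon of circumradius 8.5 (constant along its height) (area = (12/2)·8.500²·sin(360°/12) = 216.75 mm²); After the difference (first − rest): starting from the 15.5×23.5 cube (364.25 mm²), the r=7.5 cylinder at (15, 8.5) partially overlaps it — only the 91.81 mm² overlap (of its 168.75 mm²) is removed, clipping the outline; the 29×23.5 cube at (15.5, -2.5) misses the remaining region (no effect); the r=8.5 cylinder at (10, 1.5) partially overlaps it — only the 64.67 mm² overlap (of its 216.75 mm²) is removed, clipping the outline — area = 207.77 mm². So its area = 207.77 mm². Layer 35 (z = 4.2): the 15.5×23.5 cube contributes its full rectangle (area 364.25 mm²); the r=7.5 cylinder at (15, 8.5) contributes a regular 12-gon of circumradius 7.5 (area = (12/2)·7.500²·sin(360°/12) = 168.75 mm²); the cube at (15.5, -2.5) is present — its section is the full 29×23.5 rectangle (area 681.50 mm²); the cylinder at (10, 1.5) is not intersected at this z (z outside [-0.5, 4]); Taking the first minus the rest: starting from the 15.5×23.5 cube (364.25 mm²), the r=7.5 cylinder at (15, 8.5) partially overlaps it — only the 91.81 mm² overlap (of its 168.75 mm²) is removed, clipping the outline; the 29×23.5 cube at (15.5, -2.5) misses the remaining region (no effect) — area = 272.44 mm². So its area = 272.44 mm². Layer 35 is larger (272.44 vs 207.77 mm²).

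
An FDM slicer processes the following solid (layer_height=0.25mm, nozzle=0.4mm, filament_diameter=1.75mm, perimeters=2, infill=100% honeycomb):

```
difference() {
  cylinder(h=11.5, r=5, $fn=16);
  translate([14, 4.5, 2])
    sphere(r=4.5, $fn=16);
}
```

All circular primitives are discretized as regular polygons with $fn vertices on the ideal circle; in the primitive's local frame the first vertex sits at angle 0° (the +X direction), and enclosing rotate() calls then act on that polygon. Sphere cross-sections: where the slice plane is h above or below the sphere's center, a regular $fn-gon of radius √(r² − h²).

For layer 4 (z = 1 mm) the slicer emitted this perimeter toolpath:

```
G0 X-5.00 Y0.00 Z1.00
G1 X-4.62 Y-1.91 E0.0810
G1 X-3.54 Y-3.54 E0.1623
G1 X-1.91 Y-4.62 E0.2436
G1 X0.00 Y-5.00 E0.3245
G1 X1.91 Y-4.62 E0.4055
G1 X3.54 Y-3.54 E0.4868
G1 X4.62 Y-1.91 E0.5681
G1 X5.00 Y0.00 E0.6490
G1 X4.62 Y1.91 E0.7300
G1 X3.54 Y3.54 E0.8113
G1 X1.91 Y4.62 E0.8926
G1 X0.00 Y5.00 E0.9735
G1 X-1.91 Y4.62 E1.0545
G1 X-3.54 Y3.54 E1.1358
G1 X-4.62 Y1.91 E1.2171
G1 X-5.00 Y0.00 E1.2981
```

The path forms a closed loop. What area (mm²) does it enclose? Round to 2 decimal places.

76.57 mm²

Apply the shoelace formula to the sequence of (X, Y) vertices; enclosed area = 76.57 mm².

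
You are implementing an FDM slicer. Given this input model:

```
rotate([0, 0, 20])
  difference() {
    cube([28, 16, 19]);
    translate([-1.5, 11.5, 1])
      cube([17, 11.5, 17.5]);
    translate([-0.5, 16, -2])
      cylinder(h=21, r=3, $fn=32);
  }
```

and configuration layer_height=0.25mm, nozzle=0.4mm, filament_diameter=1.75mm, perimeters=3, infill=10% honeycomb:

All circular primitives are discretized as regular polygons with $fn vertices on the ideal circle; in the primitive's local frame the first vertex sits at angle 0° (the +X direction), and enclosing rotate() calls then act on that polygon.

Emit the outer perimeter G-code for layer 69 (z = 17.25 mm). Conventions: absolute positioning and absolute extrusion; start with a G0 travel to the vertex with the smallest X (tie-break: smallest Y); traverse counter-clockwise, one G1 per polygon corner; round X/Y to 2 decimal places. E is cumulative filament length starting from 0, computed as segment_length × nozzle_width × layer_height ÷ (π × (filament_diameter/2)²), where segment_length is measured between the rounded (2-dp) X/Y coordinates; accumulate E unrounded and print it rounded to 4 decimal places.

At z = 17.25 mm: the 28×16 cube contributes its full rectangle; the 17×11.5 cube at (-1.5, 11.5) contributes its full rectangle; the cylinder at (-0.5, 16): section is a regular 32-gon, circumradius r=3; Taking the first minus the rest: starting from the 28×16 cube, the 17×11.5 cube at (-1.5, 11.5) partially overlaps it — only the 69.75 mm² overlap (of its 195.50 mm²) is removed, clipping the outline; the r=3 cylinder at (-0.5, 16) misses the remaining region (no effect) — 1 connected region; (whole slice rotated 20° about Z — lengths, areas and connectivity unchanged). The outline is a single polygon with 6 vertices. Extrusion per mm of travel: 0.4 × 0.25 / (π × 0.875²) = 0.041575. Accumulating E over each segment gives final E = 3.6584.

G0 X-3.93 Y10.81 Z17.25
G1 X0.00 Y0.00 E0.4782
G1 X26.31 Y9.58 E1.6423
G1 X20.84 Y24.61 E2.3073
G1 X9.09 Y20.34 E2.8270
G1 X10.63 Y16.11 E3.0142
G1 X-3.93 Y10.81 E3.6584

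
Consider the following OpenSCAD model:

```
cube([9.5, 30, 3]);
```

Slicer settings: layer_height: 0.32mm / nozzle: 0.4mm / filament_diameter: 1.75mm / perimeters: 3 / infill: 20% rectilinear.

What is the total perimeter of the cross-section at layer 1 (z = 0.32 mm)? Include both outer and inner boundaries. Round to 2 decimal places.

At z = 0.32 mm: the cube is present — its section is the full 9.5×30 rectangle (perimeter 79.00 mm). Overall, the cross-section is a single solid region. Total boundary length (outer) = 79.00 mm.

79.00 mm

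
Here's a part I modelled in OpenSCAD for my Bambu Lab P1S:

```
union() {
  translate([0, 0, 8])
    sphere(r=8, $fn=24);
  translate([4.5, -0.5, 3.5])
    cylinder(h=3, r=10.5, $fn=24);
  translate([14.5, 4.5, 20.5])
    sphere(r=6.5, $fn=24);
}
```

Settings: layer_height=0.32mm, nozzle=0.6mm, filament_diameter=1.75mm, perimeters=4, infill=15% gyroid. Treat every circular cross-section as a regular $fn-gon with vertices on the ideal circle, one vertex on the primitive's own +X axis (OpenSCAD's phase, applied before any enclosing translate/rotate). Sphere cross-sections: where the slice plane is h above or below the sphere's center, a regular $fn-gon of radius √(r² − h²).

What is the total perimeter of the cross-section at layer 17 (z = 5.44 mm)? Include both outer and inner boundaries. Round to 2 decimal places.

67.69 mm

At z = 5.44 mm: the r=8 sphere slices to a regular 24-gon of circumradius 7.579 (√(r²−h²) with h=2.56 from center) (perimeter = 2·24·7.579·sin(180°/24) = 47.49 mm); the cylinder at (4.5, -0.5): section is a regular 24-gon, circumradius r=10.5 (perimeter = 2·24·10.500·sin(180°/24) = 65.79 mm); the sphere at (14.5, 4.5) does not reach this height (|z−center|=15.060 > r=6.5); Merging all regions: the regions partially overlap (shared area 162.05 mm²), so the edge portions inside another operand are dropped and the merged outline is re-measured after clipping — boundary = 67.69 mm. Overall, the cross-section is a single solid region. Total boundary length (outer) = 67.69 mm.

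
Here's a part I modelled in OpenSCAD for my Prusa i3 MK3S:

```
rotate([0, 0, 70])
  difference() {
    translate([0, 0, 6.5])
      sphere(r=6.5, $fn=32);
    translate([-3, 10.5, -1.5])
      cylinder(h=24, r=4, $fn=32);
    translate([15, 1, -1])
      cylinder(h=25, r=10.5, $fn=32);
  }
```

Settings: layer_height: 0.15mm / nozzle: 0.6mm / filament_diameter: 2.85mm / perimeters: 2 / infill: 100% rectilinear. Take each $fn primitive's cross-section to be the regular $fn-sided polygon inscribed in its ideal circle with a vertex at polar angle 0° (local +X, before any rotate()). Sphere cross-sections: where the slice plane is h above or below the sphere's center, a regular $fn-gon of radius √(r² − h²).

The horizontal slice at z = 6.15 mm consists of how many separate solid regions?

At z = 6.15 mm: the sphere: section is a regular 32-gon, circumradius = √(r²−h²) = √(6.5²−0.35²) = 6.491; the cylinder at (-3, 10.5): section is a regular 32-gon, circumradius r=4; the r=10.5 cylinder at (15, 1) gives a regular 32-gon of circumradius 10.5 (constant along its height); Taking the first minus the rest: starting from the r=6.5 sphere, the r=4 cylinder at (-3, 10.5) misses the remaining region (no effect); the r=10.5 cylinder at (15, 1) partially overlaps it — only the 9.69 mm² overlap (of its 344.14 mm²) is removed, clipping the outline — 1 connected region; (whole slice rotated 70° about Z — lengths, areas and connectivity unchanged). The result has 1 disconnected region.

1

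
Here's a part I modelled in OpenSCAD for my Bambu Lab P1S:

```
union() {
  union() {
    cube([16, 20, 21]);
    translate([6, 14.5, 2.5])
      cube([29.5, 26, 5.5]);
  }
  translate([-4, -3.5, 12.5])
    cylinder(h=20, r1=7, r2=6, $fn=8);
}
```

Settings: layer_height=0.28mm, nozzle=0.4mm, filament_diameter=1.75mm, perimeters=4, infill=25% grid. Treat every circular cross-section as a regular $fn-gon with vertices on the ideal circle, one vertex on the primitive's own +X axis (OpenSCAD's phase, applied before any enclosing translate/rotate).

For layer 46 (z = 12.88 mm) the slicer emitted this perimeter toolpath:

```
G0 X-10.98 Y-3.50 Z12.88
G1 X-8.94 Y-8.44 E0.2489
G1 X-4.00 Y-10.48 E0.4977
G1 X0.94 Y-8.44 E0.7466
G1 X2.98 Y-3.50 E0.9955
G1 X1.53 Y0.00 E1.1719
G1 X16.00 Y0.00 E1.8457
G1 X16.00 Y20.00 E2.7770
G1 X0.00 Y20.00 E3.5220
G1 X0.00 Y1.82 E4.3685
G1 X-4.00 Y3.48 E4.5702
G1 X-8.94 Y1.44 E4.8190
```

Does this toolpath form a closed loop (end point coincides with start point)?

Start point (G0): (-10.98, -3.50). End point (last G1): the path does not return to the start — open.

no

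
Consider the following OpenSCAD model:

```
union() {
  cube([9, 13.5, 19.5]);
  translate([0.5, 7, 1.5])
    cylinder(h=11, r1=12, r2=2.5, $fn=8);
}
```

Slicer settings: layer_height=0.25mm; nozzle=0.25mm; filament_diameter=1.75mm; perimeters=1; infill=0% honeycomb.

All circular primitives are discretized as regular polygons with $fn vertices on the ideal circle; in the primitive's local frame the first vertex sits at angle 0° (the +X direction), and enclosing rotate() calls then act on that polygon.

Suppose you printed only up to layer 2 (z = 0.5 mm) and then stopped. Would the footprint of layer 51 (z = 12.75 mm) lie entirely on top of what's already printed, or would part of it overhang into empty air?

entirely on top

Compare the two slices. At z = 0.5: the 9×13.5 cube contributes its full rectangle (area 121.50 mm²); the cone at (0.5, 7) is not intersected at this z (z outside [1.5, 12.5]); Combining (union): only the 9×13.5 cube is present, so the union is just that shape — area = 121.50 mm². At z = 12.75: the 9×13.5 cube contributes its full rectangle (area 121.50 mm²); the cone at (0.5, 7) is not intersected at this z (z outside [1.5, 12.5]); Merging all regions: only the 9×13.5 cube is present, so the union is just that shape — area = 121.50 mm². Checking containment: the cross-section at z = 12.75 is a subset of the cross-section at z = 0.5.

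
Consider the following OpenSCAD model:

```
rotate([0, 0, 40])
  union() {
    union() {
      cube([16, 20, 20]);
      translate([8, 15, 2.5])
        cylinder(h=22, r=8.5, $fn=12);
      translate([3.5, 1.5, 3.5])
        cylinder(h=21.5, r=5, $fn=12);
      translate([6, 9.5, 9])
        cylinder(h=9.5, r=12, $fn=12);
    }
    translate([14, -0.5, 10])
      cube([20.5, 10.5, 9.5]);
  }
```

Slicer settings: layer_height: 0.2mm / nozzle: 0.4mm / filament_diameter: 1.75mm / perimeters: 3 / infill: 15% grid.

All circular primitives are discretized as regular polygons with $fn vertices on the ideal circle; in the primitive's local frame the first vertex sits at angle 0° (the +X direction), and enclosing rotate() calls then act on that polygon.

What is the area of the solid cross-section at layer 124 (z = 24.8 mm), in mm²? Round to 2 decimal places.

At z = 24.8 mm: the cube is absent (z outside [0, 20]); the cylinder at (8, 15) is not intersected at this z (z outside [2.5, 24.5]); the r=5 cylinder at (3.5, 1.5) contributes a regular 12-gon of circumradius 5 (area = (12/2)·5.000²·sin(360°/12) = 75.00 mm²); the cylinder at (6, 9.5) is not intersected at this z (z outside [9, 18.5]); Taking the union: only the r=5 cylinder at (3.5, 1.5) is present, so the union is just that shape — area = 75.00 mm²; the cube at (14, -0.5) is absent (z outside [10, 19.5]); Merging all regions: only the result so far is present, so the union is just that shape — area = 75.00 mm²; (rotated 40° about Z; rotation is an isometry so areas/perimeters/island counts are preserved). Overall, the cross-section is a single solid region. Net area = 75.00 mm².

75.00 mm²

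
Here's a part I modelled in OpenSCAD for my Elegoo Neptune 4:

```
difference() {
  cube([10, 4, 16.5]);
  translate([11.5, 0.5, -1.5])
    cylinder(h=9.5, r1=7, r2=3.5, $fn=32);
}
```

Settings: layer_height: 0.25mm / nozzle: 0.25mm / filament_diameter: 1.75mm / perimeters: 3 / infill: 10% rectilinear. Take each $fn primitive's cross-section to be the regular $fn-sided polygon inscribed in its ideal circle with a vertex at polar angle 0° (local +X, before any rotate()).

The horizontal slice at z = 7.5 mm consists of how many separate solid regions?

1

At z = 7.5 mm: the cube is present — its section is the full 10×4 rectangle; the cone at (11.5, 0.5): at t=0.947 of its height the radius interpolates to r₁+(r₂−r₁)t = 3.684, giving a regular 32-gon of that circumradius; Subtracting the remaining from the first: starting from the 10×4 cube, the cone at (11.5, 0.5) partially overlaps it — only the 6.32 mm² overlap (of its 42.37 mm²) is removed, clipping the outline — 1 connected region. The result has 1 disconnected region.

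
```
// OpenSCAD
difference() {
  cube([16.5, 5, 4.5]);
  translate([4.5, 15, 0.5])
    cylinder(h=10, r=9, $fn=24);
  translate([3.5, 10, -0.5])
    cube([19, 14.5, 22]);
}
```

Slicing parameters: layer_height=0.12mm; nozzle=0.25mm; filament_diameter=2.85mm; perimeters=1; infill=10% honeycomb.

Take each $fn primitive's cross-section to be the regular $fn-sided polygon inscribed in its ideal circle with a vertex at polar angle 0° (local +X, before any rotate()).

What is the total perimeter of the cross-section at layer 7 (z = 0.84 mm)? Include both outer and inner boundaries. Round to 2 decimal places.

At z = 0.84 mm: the cube (footprint 16.5×5) is included at this height (perimeter 43.00 mm); the cylinder at (4.5, 15): section is a regular 24-gon, circumradius r=9 (perimeter = 2·24·9.000·sin(180°/24) = 56.39 mm); the cube at (3.5, 10) is present — its section is the full 19×14.5 rectangle (perimeter 67.00 mm); Taking the first minus the rest: starting from the 16.5×5 cube, the r=9 cylinder at (4.5, 15) misses the remaining region (no effect); the 19×14.5 cube at (3.5, 10) misses the remaining region (no effect) — boundary = 43.00 mm. Overall, the cross-section is a single solid region. Total boundary length (outer) = 43.00 mm.

43.00 mm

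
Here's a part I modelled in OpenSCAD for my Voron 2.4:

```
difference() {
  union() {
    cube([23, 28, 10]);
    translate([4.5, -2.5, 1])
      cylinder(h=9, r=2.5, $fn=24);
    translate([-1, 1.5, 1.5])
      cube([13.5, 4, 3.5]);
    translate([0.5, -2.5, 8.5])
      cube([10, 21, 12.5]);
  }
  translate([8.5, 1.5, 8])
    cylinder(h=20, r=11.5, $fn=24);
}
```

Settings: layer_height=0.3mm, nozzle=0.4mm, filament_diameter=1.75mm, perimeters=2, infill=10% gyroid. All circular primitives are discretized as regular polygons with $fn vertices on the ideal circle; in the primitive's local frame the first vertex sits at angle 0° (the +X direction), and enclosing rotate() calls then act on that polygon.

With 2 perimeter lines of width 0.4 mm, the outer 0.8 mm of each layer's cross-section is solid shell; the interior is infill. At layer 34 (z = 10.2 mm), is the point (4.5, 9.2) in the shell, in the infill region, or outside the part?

outside

At z = 10.2 mm: the cube does not reach this height (z outside [0, 10]); the cylinder at (4.5, -2.5) is not intersected at this z (z outside [1, 10]); the cube at (-1, 1.5) does not reach this height (z outside [1.5, 5]); the cube at (0.5, -2.5) (footprint 10×21) is included at this height; Combining (union): only the 10×21 cube at (0.5, -2.5) is present, so the union is just that shape — 1 connected region; the r=11.5 cylinder at (8.5, 1.5) contributes a regular 24-gon of circumradius 11.5; After the difference (first − rest): starting from the result so far, the r=11.5 cylinder at (8.5, 1.5) partially overlaps it — only the 146.06 mm² overlap (of its 410.75 mm²) is removed, clipping the outline — 1 connected region. Overall, the cross-section is a single solid region. The nearest boundary edge runs (5.52, 12.61)→(2.75, 11.46); distance from the point to it = 2.76 mm. The point is not inside any of the regions above, so it lies outside the cross-section (2.76 mm from the nearest boundary).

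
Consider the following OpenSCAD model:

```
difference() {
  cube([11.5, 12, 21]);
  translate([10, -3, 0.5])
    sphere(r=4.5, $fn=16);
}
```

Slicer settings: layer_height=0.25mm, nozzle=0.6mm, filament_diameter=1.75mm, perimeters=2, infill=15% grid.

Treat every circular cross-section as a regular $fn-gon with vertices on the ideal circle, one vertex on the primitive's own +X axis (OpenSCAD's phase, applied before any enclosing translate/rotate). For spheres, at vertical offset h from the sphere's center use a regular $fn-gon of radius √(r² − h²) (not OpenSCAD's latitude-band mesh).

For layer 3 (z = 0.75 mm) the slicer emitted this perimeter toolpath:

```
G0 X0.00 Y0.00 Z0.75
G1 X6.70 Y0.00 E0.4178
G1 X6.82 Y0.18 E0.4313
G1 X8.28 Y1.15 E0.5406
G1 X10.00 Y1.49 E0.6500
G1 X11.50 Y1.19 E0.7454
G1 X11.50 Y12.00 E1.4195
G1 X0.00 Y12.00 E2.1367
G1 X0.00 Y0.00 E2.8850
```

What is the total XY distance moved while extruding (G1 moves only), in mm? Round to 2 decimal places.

46.26 mm

Sum the Euclidean lengths of each G1 segment: total = 46.26 mm.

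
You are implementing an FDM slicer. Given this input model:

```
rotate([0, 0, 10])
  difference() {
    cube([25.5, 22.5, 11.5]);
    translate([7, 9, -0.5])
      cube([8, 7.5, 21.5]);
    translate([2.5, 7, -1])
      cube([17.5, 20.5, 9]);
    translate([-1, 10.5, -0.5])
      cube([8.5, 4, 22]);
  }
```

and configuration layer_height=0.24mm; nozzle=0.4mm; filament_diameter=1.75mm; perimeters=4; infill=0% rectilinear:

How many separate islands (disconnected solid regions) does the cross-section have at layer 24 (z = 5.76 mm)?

At z = 5.76 mm: the cube is present — its section is the full 25.5×22.5 rectangle; the cube at (7, 9) (footprint 8×7.5) is included at this height; the cube at (2.5, 7) (footprint 17.5×20.5) is included at this height; the cube at (-1, 10.5) is present — its section is the full 8.5×4 rectangle; After the difference (first − rest): starting from the 25.5×22.5 cube, the 8×7.5 cube at (7, 9) lies wholly inside it (removes its full 60.00 mm² and its 31.00 mm outline becomes a hole wall); the 17.5×20.5 cube at (2.5, 7) partially overlaps it — only the 211.25 mm² overlap (of its 358.75 mm²) is removed, clipping the outline; the 8.5×4 cube at (-1, 10.5) partially overlaps it — only the 10.00 mm² overlap (of its 34.00 mm²) is removed, clipping the outline — 2 connected regions; (rotated 10° about Z; rotation is an isometry so areas/perimeters/island counts are preserved). Overall, the cross-section has 2 separate islands. Island count = 2.

2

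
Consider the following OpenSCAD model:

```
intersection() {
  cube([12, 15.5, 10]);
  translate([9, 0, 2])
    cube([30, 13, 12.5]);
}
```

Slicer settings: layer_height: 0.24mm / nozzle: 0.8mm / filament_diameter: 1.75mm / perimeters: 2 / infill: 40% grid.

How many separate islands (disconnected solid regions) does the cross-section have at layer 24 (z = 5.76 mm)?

1

At z = 5.76 mm: the cube (footprint 12×15.5) is included at this height; the cube at (9, 0) is present — its section is the full 30×13 rectangle; After intersecting: the 30×13 cube at (9, 0) partially overlaps the 12×15.5 cube; clipping to the common part keeps 39.00 mm² — 1 connected region. Overall, the cross-section is a single solid region. Island count = 1.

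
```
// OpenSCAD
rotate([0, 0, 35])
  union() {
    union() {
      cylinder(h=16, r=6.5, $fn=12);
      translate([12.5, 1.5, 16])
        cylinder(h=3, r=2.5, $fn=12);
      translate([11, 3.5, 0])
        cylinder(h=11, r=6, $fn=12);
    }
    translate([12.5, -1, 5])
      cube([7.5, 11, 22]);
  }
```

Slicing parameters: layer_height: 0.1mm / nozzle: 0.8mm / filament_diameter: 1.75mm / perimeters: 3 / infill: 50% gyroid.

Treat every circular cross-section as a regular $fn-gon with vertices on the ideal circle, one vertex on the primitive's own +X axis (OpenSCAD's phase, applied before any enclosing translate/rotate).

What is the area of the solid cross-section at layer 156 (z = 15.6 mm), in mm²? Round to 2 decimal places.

At z = 15.6 mm: the cylinder: section is a regular 12-gon, circumradius r=6.5 (area = (12/2)·6.500²·sin(360°/12) = 126.75 mm²); the cylinder at (12.5, 1.5) is not intersected at this z (z outside [16, 19]); the cylinder at (11, 3.5) is absent (z outside [0, 11]); Taking the union: only the r=6.5 cylinder is present, so the union is just that shape — area = 126.75 mm²; the 7.5×11 cube at (12.5, -1) contributes its full rectangle (area 82.50 mm²); Combining (union): the 2 present regions are separate (no shared area or edge), so areas and boundary lengths simply add and each stays a separate island — area = 209.25 mm²; (whole slice rotated 35° about Z — lengths, areas and connectivity unchanged). Overall, the cross-section has 2 separate islands. Net area = 209.25 mm².

209.25 mm²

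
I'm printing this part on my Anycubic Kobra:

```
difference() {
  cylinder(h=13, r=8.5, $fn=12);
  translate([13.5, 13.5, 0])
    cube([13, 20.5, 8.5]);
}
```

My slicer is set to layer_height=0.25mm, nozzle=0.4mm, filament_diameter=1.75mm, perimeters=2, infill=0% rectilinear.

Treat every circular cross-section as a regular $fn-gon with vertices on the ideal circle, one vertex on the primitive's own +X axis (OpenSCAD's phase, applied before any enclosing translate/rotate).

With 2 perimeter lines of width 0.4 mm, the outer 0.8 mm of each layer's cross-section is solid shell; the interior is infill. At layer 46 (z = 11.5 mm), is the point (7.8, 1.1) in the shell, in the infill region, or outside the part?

At z = 11.5 mm: the r=8.5 cylinder gives a regular 12-gon of circumradius 8.5 (constant along its height); the cube at (13.5, 13.5) does not reach this height (z outside [0, 8.5]); After the difference (first − rest): none of the subtracted shapes is present at this height, so the r=8.5 cylinder is unchanged — 1 connected region. Overall, the cross-section is a single solid region. The nearest boundary edge runs (8.50, 0.00)→(7.36, 4.25); distance from the point to it = 0.39 mm. The point is inside the cross-section, 0.39 mm from the nearest boundary — within the 0.8 mm shell band (2 × 0.4).

shell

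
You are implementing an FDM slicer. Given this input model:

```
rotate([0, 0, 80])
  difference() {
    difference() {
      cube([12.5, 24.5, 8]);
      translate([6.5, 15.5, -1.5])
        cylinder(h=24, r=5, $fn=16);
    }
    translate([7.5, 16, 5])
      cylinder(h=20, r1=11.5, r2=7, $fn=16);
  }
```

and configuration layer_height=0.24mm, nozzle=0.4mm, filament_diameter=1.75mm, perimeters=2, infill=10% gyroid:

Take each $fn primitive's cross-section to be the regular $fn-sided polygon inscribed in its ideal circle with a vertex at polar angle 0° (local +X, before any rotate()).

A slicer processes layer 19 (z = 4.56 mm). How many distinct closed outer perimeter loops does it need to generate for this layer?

At z = 4.56 mm: the cube (footprint 12.5×24.5) is included at this height; the r=5 cylinder at (6.5, 15.5) contributes a regular 16-gon of circumradius 5; Subtracting the remaining from the first: starting from the 12.5×24.5 cube, the r=5 cylinder at (6.5, 15.5) lies wholly inside it (removes its full 76.54 mm² and its 31.21 mm outline becomes a hole wall) — 1 connected region with 1 hole; the cone at (7.5, 16) is absent (z outside [5, 25]); After the difference (first − rest): none of the subtracted shapes is present at this height, so the result so far is unchanged — 1 connected region with 1 hole; (rotated 80° about Z; rotation is an isometry so areas/perimeters/island counts are preserved). The result has 1 disconnected region.

1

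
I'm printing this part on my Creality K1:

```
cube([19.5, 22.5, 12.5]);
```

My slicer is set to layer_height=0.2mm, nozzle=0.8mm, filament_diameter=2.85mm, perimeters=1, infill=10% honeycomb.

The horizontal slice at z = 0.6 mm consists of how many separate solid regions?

At z = 0.6 mm: the cube (footprint 19.5×22.5) is included at this height. The result has 1 disconnected region.

1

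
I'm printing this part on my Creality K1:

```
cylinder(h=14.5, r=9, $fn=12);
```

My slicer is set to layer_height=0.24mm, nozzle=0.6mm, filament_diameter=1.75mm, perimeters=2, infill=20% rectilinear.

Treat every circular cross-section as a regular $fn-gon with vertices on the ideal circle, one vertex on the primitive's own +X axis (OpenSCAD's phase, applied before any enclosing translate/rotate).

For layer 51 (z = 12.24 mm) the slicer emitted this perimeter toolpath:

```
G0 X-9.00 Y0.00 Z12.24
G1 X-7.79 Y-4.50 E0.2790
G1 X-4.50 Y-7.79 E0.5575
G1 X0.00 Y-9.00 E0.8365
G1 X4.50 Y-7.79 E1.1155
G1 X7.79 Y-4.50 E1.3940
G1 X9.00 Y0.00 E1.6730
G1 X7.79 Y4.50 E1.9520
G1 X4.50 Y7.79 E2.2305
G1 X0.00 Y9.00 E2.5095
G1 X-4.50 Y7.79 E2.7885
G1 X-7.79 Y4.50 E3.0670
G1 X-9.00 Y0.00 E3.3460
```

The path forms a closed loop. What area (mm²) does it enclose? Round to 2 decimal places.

242.87 mm²

Apply the shoelace formula to the sequence of (X, Y) vertices; enclosed area = 242.87 mm².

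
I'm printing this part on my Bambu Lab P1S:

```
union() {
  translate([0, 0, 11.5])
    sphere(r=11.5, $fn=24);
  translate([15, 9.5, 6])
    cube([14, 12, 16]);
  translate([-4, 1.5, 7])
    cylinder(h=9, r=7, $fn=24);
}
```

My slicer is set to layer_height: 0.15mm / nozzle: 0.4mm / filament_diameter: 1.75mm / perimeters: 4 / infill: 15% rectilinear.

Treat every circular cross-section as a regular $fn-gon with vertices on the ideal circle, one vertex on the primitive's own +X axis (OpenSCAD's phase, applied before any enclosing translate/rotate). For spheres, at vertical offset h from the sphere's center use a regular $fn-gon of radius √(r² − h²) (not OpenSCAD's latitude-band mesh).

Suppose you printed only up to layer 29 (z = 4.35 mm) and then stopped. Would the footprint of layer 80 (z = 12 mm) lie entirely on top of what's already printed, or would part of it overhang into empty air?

Compare the two slices. At z = 4.35: the sphere: section is a regular 24-gon, circumradius = √(r²−h²) = √(11.5²−7.15²) = 9.007 (area = (24/2)·9.007²·sin(360°/24) = 251.97 mm²); the cube at (15, 9.5) does not reach this height (z outside [6, 22]); the cylinder at (-4, 1.5) is not intersected at this z (z outside [7, 16]); Combining (union): only the r=11.5 sphere is present, so the union is just that shape — area = 251.97 mm². At z = 12: the r=11.5 sphere slices to a regular 24-gon of circumradius 11.489 (√(r²−h²) with h=0.5 from center) (area = (24/2)·11.489²·sin(360°/24) = 409.97 mm²); the 14×12 cube at (15, 9.5) contributes its full rectangle (area 168.00 mm²); the r=7 cylinder at (-4, 1.5) gives a regular 24-gon of circumradius 7 (constant along its height) (area = (24/2)·7.000²·sin(360°/24) = 152.19 mm²); Taking the union: the regions partially overlap — summed areas 730.15 mm² minus the doubly-counted overlap 152.19 mm² gives 577.97 mm² — area = 577.97 mm². Checking containment: at z = 12 the cross-section extends beyond the z = 4.35 cross-section by about 326.00 mm².

part overhangs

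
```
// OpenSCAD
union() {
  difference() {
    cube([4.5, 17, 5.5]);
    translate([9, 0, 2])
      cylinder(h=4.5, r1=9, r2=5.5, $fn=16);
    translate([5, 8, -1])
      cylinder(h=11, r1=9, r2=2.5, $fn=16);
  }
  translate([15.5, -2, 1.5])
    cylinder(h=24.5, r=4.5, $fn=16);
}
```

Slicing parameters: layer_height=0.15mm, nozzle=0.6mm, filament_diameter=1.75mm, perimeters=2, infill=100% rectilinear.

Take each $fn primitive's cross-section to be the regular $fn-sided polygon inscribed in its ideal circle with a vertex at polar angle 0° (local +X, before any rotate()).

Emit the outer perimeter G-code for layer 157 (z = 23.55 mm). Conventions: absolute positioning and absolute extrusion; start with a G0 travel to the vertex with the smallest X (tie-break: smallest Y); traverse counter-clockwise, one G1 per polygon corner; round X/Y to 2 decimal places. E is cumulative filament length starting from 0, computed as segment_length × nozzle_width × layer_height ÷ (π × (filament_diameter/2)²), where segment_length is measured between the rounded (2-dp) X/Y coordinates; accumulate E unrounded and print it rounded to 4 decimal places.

At z = 23.55 mm: the cube is absent (z outside [0, 5.5]); the cone at (9, 0) does not reach this height (z outside [2, 6.5]); the cone at (5, 8) is absent (z outside [-1, 10]); Subtracting the remaining from the first: the first operand is absent here, so nothing remains; the r=4.5 cylinder at (15.5, -2) contributes a regular 16-gon of circumradius 4.5; Taking the union: only the r=4.5 cylinder at (15.5, -2) is present, so the union is just that shape — 1 connected region. The outline is a single polygon with 16 vertices. Extrusion per mm of travel: 0.6 × 0.15 / (π × 0.875²) = 0.037418. Accumulating E over each segment gives final E = 1.0512.

G0 X11.00 Y-2.00 Z23.55
G1 X11.34 Y-3.72 E0.0656
G1 X12.32 Y-5.18 E0.1314
G1 X13.78 Y-6.16 E0.1972
G1 X15.50 Y-6.50 E0.2628
G1 X17.22 Y-6.16 E0.3284
G1 X18.68 Y-5.18 E0.3942
G1 X19.66 Y-3.72 E0.4600
G1 X20.00 Y-2.00 E0.5256
G1 X19.66 Y-0.28 E0.5912
G1 X18.68 Y1.18 E0.6570
G1 X17.22 Y2.16 E0.7228
G1 X15.50 Y2.50 E0.7884
G1 X13.78 Y2.16 E0.8540
G1 X12.32 Y1.18 E0.9198
G1 X11.34 Y-0.28 E0.9856
G1 X11.00 Y-2.00 E1.0512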